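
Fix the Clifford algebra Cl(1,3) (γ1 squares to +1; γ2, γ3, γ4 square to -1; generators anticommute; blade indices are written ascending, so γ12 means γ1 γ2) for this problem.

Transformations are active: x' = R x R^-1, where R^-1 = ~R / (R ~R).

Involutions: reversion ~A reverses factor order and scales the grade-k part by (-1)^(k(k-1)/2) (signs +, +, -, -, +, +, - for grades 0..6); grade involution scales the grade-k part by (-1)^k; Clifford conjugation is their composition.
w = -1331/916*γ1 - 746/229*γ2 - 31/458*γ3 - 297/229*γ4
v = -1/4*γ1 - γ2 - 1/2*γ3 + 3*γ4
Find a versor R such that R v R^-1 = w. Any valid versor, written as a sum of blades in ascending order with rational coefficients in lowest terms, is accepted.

The midline construction: v and w both square to -163/16, so reflecting in their sum -390/229*γ1 - 975/229*γ2 - 130/229*γ3 + 390/229*γ4 exchanges them.
Answer: -390/229*γ1 - 975/229*γ2 - 130/229*γ3 + 390/229*γ4


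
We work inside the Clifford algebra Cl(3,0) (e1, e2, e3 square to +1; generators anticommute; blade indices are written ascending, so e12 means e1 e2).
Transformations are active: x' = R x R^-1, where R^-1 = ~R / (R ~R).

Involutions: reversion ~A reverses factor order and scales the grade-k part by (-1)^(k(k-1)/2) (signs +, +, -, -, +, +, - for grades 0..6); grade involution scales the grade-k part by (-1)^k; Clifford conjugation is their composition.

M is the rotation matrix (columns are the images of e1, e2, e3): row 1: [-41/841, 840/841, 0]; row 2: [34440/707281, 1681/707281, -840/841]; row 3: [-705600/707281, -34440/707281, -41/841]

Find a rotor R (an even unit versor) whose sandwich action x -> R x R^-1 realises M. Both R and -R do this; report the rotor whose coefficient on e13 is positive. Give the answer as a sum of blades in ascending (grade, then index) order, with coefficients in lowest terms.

Method: write R = a + b12*e12 + b13*e13 + b23*e23 with a^2 + b12^2 + b13^2 + b23^2 = 1 (so R^-1 = ~R). Expanding the columns R e_j ~R gives tr M = 4a^2 - 1 and, from the antisymmetric part, M21 - M12 = -4a*b12, M13 - M31 = 4a*b13, M32 - M23 = -4a*b23.
Here tr M = -67281/707281, so a^2 = (1 + tr M)/4 = 160000/707281 and a = ±400/841. Taking a = 400/841: M21 - M12 = -672000/707281, M13 - M31 = 705600/707281, M32 - M23 = 672000/707281, giving b12 = 420/841, b13 = 441/841, b23 = -420/841, i.e. R = 400/841 + 420/841*e12 + 441/841*e13 - 420/841*e23.
Its e13 coefficient is already positive.
Answer: 400/841 + 420/841*e12 + 441/841*e13 - 420/841*e23. Why the constraint matters: R and -R act identically through the sandwich — M has trace -67281/707281 either way — so only the sign condition on e13 picks one of the two preimages.


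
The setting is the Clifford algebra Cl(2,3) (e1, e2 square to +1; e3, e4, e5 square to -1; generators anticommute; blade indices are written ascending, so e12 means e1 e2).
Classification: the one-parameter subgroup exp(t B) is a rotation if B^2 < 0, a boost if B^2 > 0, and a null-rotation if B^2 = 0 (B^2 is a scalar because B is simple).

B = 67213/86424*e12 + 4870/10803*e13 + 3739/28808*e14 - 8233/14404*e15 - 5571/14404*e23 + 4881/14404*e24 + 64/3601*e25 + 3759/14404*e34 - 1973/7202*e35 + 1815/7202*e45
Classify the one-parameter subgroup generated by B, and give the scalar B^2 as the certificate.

B^2 term by term: the squares give (67213/86424)^2*(e12)^2 + (4870/10803)^2*(e13)^2 + (3739/28808)^2*(e14)^2 + (-8233/14404)^2*(e15)^2 + (-5571/14404)^2*(e23)^2 + (4881/14404)^2*(e24)^2 + (64/3601)^2*(e25)^2 + (3759/14404)^2*(e34)^2 + (-1973/7202)^2*(e35)^2 + (1815/7202)^2*(e45)^2 = 4517587369/7469107776*(-1) + 23716900/116704809*(+1) + 13980121/829900864*(+1) + 67782289/207475216*(+1) + 31036041/207475216*(+1) + 23824161/207475216*(+1) + 4096/12967201*(+1) + 14130081/207475216*(-1) + 3892729/51868804*(-1) + 3294225/51868804*(-1) = 0 (each basis 2-blade squares to minus the product of its generators' squares); cross terms between blades sharing an index anticommute and cancel; the commuting (index-disjoint) pairs give grade-4 terms 2*c*c'*(blade product), which cancel blade by blade — e1234: 84217889/207475216 - 3961745/12967201 - 20829969/207475216 = 0; e1235: -132611249/311212824 - 623360/38901603 + 45866043/103737608 = 0; e1245: 40663865/103737608 - 59824/12967201 - 40185273/103737608 = 0; e1345: 2946350/12967201 + 7377047/103737608 - 30947847/103737608 = 0; e2345: -10111365/51868804 + 9630213/51868804 + 120288/12967201 = 0 — confirming B is simple. So B^2 = 0.
Answer: null-rotation, certificate B^2 = 0. Note: conjugating B changes its blade decomposition but never the scalar B^2 = 0, whose sign settles the classification.


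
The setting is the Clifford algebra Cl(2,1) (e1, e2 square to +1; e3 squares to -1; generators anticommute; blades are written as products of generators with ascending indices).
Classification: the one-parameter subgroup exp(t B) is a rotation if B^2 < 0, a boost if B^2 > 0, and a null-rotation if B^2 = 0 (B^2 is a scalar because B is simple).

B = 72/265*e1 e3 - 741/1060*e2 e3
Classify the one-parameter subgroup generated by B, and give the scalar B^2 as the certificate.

B^2 term by term: the squares give (72/265)^2*(e1 e3)^2 + (-741/1060)^2*(e2 e3)^2 = 5184/70225*(+1) + 549081/1123600*(+1) = 9/16 (each basis 2-blade squares to minus the product of its generators' squares); cross terms between blades sharing an index anticommute and cancel. So B^2 = 9/16.
Answer: boost, certificate B^2 = 9/16. Note: conjugating B changes its blade decomposition but never the scalar B^2 = 9/16, whose sign settles the classification.


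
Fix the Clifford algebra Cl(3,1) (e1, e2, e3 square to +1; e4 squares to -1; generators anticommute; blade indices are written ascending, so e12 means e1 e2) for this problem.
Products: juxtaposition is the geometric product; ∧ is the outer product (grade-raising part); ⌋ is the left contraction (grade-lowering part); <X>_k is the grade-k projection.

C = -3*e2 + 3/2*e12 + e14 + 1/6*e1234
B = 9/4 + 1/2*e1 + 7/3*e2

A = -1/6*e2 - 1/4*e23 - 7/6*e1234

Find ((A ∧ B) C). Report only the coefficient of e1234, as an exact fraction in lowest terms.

step 1: -3/8*e2 + 1/12*e12 - 9/16*e23 - 1/8*e123 - 21/8*e1234
step 2: 23/16 + 5/16*e1 - 3/2*e3 + 1/48*e4 + 15/32*e13 + 3/32*e14 - 21/8*e23 - 1/12*e24 + 565/144*e34 + 3/8*e124 + 127/16*e134 - 1/8*e234 - 9/16*e1234
Answer: -9/16


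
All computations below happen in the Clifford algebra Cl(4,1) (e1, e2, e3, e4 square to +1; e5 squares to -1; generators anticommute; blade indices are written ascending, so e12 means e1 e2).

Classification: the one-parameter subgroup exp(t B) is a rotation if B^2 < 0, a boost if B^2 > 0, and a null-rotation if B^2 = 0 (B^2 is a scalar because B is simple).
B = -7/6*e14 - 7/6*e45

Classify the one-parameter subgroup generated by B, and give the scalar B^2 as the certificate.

B^2 term by term: the squares give (-7/6)^2*(e14)^2 + (-7/6)^2*(e45)^2 = 49/36*(-1) + 49/36*(+1) = 0 (each basis 2-blade squares to minus the product of its generators' squares); cross terms between blades sharing an index anticommute and cancel. So B^2 = 0.
Answer: null-rotation, certificate B^2 = 0. The scalar 0 is the complete invariant here: its sign names the subgroup type.


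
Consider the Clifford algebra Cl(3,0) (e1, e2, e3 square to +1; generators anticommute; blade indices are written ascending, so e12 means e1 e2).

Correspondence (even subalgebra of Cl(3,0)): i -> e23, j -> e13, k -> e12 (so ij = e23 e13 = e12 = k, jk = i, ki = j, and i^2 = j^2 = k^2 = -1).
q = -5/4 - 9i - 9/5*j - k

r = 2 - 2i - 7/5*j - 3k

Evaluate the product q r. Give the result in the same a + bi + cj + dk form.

In blades: q = -5/4 - e12 - 9/5*e13 - 9*e23, r = 2 - 3*e12 - 7/5*e13 - 2*e23.
Distribute q over r term by term (generator squares from the signature, products reordered to ascending indices): (-5/4)*r = -5/2 + 15/4*e12 + 7/4*e13 + 5/2*e23; (-e12)*r = -3 - 2*e12 + 2*e13 - 7/5*e23; (-9/5*e13)*r = -63/25 - 18/5*e12 - 18/5*e13 + 27/5*e23; (-9*e23)*r = -18 + 63/5*e12 - 27*e13 - 18*e23.
Sum: -1301/50 + 43/4*e12 - 537/20*e13 - 23/2*e23; translating back through the correspondence:
Answer: -1301/50 - 23/2*i - 537/20*j + 43/4*k


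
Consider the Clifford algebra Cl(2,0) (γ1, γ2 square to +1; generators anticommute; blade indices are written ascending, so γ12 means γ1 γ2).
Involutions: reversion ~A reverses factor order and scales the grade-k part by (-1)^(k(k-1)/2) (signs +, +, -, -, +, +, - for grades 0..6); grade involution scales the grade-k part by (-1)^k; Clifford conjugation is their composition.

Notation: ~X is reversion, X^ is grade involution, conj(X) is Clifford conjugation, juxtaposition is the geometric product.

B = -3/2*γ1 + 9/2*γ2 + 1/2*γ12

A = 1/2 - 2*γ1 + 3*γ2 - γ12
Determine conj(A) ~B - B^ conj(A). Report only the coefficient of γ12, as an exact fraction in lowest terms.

first term: -16 + 9/4*γ1 + 11/4*γ2 + 17/4*γ12
second term: 16 + 15/4*γ1 - 7/4*γ2 + 19/4*γ12
Answer: -1/2


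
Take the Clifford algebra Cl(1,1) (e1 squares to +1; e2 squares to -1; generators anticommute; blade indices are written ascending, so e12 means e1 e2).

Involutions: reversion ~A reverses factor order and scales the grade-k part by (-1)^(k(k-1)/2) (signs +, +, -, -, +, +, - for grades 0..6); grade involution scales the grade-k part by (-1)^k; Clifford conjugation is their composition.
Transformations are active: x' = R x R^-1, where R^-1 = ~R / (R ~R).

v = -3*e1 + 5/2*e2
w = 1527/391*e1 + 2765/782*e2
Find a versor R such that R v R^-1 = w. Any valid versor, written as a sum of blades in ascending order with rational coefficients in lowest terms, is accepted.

R = v + w = 354/391*e1 + 2360/391*e2 works: the equal norms (11/4) guarantee its sandwich swaps v into w.
Answer: 354/391*e1 + 2360/391*e2


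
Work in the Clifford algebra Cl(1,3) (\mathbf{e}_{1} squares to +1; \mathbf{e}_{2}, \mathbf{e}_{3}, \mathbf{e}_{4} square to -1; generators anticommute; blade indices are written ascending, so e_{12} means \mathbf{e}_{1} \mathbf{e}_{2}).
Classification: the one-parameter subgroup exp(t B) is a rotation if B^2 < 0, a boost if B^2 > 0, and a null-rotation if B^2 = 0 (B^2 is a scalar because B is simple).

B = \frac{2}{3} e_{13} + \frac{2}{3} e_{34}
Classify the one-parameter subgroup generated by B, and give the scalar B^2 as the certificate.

B^2 term by term: the squares give (\frac{2}{3})^2*(e_{13})^2 + (\frac{2}{3})^2*(e_{34})^2 = \frac{4}{9}*(+1) + \frac{4}{9}*(-1) = 0 (each basis 2-blade squares to minus the product of its generators' squares); cross terms between blades sharing an index anticommute and cancel. So B^2 = 0.
Answer: null-rotation, certificate B^2 = 0. One invariant decides it: the square 0 survives every conjugation, and its sign is exactly the classification.


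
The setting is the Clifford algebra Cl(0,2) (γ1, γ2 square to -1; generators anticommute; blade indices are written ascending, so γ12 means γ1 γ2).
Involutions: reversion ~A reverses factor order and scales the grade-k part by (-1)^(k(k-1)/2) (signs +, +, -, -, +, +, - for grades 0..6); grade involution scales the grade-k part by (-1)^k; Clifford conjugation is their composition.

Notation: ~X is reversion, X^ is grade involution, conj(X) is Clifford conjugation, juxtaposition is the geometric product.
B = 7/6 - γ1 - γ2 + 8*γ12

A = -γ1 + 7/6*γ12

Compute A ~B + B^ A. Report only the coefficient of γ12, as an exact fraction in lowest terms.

first term: 25/3 - 55/6*γ2 + 85/36*γ12
second term: -25/3 - 55/6*γ2 + 85/36*γ12
Answer: 85/18


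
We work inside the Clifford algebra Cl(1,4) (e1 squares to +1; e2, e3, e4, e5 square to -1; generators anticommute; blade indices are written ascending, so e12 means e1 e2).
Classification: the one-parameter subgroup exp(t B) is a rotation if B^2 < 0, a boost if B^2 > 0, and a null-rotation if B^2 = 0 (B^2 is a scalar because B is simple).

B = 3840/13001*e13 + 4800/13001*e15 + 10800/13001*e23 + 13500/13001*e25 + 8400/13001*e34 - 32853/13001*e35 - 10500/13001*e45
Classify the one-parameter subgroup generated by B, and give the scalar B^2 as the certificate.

B^2 term by term: the squares give (3840/13001)^2*(e13)^2 + (4800/13001)^2*(e15)^2 + (10800/13001)^2*(e23)^2 + (13500/13001)^2*(e25)^2 + (8400/13001)^2*(e34)^2 + (-32853/13001)^2*(e35)^2 + (-10500/13001)^2*(e45)^2 = 14745600/169026001*(+1) + 23040000/169026001*(+1) + 116640000/169026001*(-1) + 182250000/169026001*(-1) + 70560000/169026001*(-1) + 1079319609/169026001*(-1) + 110250000/169026001*(-1) = -9 (each basis 2-blade squares to minus the product of its generators' squares); cross terms between blades sharing an index anticommute and cancel; the commuting (index-disjoint) pairs give grade-4 terms 2*c*c'*(blade product), which cancel blade by blade — e1235: -103680000/169026001 + 103680000/169026001 = 0; e1345: -80640000/169026001 + 80640000/169026001 = 0; e2345: -226800000/169026001 + 226800000/169026001 = 0 — confirming B is simple. So B^2 = -9.
Answer: rotation, certificate B^2 = -9. Check the certificate: B^2 = -9, and that sign is decisive whatever form B takes.


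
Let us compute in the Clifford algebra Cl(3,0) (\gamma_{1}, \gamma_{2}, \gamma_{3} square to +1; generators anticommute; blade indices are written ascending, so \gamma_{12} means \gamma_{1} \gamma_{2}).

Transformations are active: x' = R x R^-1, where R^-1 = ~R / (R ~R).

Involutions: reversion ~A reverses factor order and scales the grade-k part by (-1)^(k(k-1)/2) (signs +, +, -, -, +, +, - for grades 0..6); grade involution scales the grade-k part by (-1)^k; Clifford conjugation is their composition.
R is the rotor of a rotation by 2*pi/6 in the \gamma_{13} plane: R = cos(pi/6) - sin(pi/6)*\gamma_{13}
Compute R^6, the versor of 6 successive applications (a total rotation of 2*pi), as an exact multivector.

Half-angle bookkeeping: 6 applications in \gamma_{13} add up to rotor phase 6*pi/6 = \pi, so R^6 = cos(\pi) - sin(\pi)*\gamma_{13}.
cos(\pi) = -1 and sin(\pi) = 0, so R^6 = -1. The total rotation 2*pi is 1 full turn, so every vector returns to itself, yet the rotor is -1, on the OTHER sheet of the double cover (an odd number of 2*pi turns).
Answer: -1


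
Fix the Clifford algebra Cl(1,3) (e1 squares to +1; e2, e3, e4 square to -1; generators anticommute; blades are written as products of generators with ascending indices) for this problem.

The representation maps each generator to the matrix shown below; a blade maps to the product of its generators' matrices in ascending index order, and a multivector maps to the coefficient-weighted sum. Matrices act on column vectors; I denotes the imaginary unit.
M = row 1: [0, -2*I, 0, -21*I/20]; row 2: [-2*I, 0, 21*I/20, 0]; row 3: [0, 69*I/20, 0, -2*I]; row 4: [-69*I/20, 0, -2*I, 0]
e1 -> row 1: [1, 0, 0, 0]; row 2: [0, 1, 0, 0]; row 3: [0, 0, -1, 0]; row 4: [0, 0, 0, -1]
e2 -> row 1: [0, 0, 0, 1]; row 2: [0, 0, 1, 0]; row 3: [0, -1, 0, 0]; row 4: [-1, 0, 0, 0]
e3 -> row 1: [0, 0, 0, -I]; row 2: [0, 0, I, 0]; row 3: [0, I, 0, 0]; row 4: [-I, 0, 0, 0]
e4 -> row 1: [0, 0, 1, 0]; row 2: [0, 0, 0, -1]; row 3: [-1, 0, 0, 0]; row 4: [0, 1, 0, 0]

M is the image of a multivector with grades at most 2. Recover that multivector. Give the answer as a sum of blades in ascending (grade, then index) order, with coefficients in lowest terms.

Method: the blade images are trace-orthogonal — tr(rho(e_A) rho(e_B)^-1) = 4 if A = B and 0 otherwise — and rho(e_A)^-1 = (e_A)^2 * rho(e_A) with (e_A)^2 = +1 or -1, so the coefficient of e_A in the preimage is (e_A)^2 * tr(M rho(e_A))/4.
Nonzero projections over blades of grade <= 2: e3: (e3)^2 = -1, tr(M rho(e3)) = -9, coefficient 9/4; e1 e3: (e1 e3)^2 = +1, tr(M rho(e1 e3)) = -24/5, coefficient -6/5; e3 e4: (e3 e4)^2 = -1, tr(M rho(e3 e4)) = -8, coefficient 2. Every other blade of grade <= 2 projects to 0.
Answer: 9/4*e3 - 6/5*e1 e3 + 2*e3 e4


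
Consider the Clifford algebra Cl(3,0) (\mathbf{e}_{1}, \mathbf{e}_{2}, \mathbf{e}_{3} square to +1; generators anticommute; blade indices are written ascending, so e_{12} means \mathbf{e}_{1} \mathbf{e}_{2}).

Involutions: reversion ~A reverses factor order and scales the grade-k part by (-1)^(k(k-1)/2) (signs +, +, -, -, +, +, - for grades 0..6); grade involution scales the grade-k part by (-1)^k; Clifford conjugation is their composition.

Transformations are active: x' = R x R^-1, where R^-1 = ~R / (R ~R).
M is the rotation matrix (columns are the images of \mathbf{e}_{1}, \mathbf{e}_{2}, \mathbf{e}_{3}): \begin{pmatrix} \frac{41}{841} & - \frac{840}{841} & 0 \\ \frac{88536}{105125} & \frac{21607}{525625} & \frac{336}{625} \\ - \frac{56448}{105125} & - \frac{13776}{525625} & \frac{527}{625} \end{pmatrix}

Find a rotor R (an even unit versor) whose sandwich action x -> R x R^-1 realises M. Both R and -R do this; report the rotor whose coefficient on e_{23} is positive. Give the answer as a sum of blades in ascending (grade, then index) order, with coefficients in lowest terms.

Method: write R = a + b12*e_{12} + b13*e_{13} + b23*e_{23} with a^2 + b12^2 + b13^2 + b23^2 = 1 (so R^-1 = ~R). Expanding the columns R e_j ~R gives tr M = 4a^2 - 1 and, from the antisymmetric part, M21 - M12 = -4a*b12, M13 - M31 = 4a*b13, M32 - M23 = -4a*b23.
Here tr M = \frac{490439}{525625}, so a^2 = (1 + tr M)/4 = \frac{254016}{525625} and a = ±\frac{504}{725}. Taking a = \frac{504}{725}: M21 - M12 = \frac{193536}{105125}, M13 - M31 = \frac{56448}{105125}, M32 - M23 = -\frac{296352}{525625}, giving b12 = -\frac{96}{145}, b13 = \frac{28}{145}, b23 = \frac{147}{725}, i.e. R = \frac{504}{725} - \frac{96}{145} e_{12} + \frac{28}{145} e_{13} + \frac{147}{725} e_{23}.
Its e_{23} coefficient is already positive.
Answer: \frac{504}{725} - \frac{96}{145} e_{12} + \frac{28}{145} e_{13} + \frac{147}{725} e_{23}. Uniqueness: Spin(3) -> SO(3) maps R and -R to the same rotation of trace \frac{490439}{525625}; fixing the sign of the e_{23} coefficient removes the ambiguity.


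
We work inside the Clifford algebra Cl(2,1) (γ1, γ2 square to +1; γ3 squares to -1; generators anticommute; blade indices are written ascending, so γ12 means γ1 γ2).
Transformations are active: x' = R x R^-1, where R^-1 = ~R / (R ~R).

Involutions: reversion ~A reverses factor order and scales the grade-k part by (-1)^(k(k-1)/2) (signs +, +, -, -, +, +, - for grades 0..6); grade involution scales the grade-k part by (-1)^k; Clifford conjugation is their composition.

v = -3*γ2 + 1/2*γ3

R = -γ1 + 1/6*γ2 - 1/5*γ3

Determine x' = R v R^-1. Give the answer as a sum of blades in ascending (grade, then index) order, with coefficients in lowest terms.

~R = -γ1 + 1/6*γ2 - 1/5*γ3, and R ~R = 889/900, so R^-1 = ~R / (889/900).
R v = -2/5 + 3*γ12 - 1/2*γ13 - 31/60*γ23
Answer: 720/889*γ1 + 2547/889*γ2 - 601/1778*γ3


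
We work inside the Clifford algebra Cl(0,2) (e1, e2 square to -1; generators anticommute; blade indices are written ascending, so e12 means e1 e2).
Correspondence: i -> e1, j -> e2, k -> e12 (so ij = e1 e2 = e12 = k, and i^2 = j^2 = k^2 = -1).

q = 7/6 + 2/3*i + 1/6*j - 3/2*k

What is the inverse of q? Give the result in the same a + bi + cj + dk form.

In blades: q = 7/6 + 2/3*e1 + 1/6*e2 - 3/2*e12.
With qbar = 7/6 - 2/3*e1 - 1/6*e2 + 3/2*e12 (scalar fixed, mapped units negated), q qbar = 49/12 (the sum of squared coefficients), so q^-1 = qbar / (49/12) = 2/7 - 8/49*e1 - 2/49*e2 + 18/49*e12; translating back:
Answer: 2/7 - 8/49*i - 2/49*j + 18/49*k


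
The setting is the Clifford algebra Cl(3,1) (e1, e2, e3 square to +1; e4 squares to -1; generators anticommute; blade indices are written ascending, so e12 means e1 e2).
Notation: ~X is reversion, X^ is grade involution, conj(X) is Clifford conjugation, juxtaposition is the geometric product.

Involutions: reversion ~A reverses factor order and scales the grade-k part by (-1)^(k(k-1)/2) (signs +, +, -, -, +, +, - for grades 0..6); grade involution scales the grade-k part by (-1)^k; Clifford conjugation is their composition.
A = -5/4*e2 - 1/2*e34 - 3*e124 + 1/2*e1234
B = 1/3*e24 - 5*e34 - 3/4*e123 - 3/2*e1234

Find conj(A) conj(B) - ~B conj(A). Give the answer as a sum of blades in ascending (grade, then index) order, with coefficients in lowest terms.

first term: 13/4 + e1 - 9/2*e3 - 19/24*e4 + 7/4*e12 + 53/48*e13 + 1/6*e23 + 9/4*e34 - 15*e123 + 3/8*e124 + 15/8*e134 + 25/4*e234
second term: 13/4 + e1 + 9/2*e3 + 1/24*e4 + 7/4*e12 - 37/48*e13 - 1/6*e23 + 9/4*e34 + 15*e123 + 3/8*e124 - 15/8*e134 + 25/4*e234
Answer: -9*e3 - 5/6*e4 + 15/8*e13 + 1/3*e23 - 30*e123 + 15/4*e134


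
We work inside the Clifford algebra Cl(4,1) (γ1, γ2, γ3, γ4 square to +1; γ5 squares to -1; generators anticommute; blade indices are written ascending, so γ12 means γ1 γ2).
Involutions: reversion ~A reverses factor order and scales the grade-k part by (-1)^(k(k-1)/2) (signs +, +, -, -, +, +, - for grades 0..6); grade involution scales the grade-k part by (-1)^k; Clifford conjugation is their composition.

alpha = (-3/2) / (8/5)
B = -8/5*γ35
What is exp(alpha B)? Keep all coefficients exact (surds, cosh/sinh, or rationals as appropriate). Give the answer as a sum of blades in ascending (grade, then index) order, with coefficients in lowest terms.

B^2 = (-8/5)^2*(γ35)^2 = 64/25*(+1) = 64/25 (a basis 2-blade squares to minus the product of its generators' squares).
B^2 = 64/25 — a positive square means the series sums to a boost: l = 8/5, alpha*l = -3/2, so exp(alpha B) = cosh(-3/2) + (sinh(-3/2)/(8/5))*B = cosh(3/2) + (-5*sinh(3/2)/8)*B.
Answer: cosh(3/2) + sinh(3/2)*γ35


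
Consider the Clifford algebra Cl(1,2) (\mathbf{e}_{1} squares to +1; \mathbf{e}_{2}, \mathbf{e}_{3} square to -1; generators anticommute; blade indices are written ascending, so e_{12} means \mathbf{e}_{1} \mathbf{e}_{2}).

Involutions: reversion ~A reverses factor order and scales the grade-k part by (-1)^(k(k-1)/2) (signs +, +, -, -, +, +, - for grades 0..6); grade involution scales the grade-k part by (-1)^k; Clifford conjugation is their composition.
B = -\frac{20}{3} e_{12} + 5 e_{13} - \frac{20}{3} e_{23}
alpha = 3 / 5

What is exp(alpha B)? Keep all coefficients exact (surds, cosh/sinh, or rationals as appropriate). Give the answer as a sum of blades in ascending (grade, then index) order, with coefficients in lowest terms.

B^2 term by term: the squares give (-\frac{20}{3})^2*(e_{12})^2 + (5)^2*(e_{13})^2 + (-\frac{20}{3})^2*(e_{23})^2 = \frac{400}{9}*(+1) + 25*(+1) + \frac{400}{9}*(-1) = 25 (each basis 2-blade squares to minus the product of its generators' squares); cross terms between blades sharing an index anticommute and cancel. So B^2 = 25.
B^2 = 25 — since the square is positive, the closed form is hyperbolic: l = 5, alpha*l = 3, so exp(alpha B) = cosh(3) + (sinh(3)/5)*B = \cosh{\left(3 \right)} + (\frac{\sinh{\left(3 \right)}}{5})*B.
Answer: \cosh{\left(3 \right)} - \frac{4 \sinh{\left(3 \right)}}{3} e_{12} + \sinh{\left(3 \right)} e_{13} - \frac{4 \sinh{\left(3 \right)}}{3} e_{23}


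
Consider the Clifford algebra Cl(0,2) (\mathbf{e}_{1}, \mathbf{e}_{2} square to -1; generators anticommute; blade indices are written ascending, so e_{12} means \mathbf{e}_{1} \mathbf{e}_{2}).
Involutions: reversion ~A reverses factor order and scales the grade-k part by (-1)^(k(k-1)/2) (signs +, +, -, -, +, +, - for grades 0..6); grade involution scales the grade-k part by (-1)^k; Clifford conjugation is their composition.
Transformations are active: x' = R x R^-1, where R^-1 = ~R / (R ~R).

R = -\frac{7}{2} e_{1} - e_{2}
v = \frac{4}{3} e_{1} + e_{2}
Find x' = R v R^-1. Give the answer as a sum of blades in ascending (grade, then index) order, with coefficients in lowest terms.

~R = -\frac{7}{2} e_{1} - e_{2}, and R ~R = -\frac{53}{4}, so R^-1 = ~R / (-\frac{53}{4}).
R v = \frac{17}{3} - \frac{13}{6} e_{12}
Answer: \frac{88}{53} e_{1} - \frac{23}{159} e_{2}


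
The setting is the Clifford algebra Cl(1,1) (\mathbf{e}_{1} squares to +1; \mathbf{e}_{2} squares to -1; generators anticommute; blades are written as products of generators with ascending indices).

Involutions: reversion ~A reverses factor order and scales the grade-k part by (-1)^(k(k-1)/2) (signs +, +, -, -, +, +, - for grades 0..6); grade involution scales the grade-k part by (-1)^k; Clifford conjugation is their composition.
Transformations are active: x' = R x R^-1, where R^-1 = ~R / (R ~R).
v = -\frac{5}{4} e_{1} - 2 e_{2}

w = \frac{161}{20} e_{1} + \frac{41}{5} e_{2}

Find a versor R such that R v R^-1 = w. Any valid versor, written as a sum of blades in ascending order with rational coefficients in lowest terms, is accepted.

Take R = v + w = \frac{34}{5} e_{1} + \frac{31}{5} e_{2}. Because q(v) = q(w) = -\frac{39}{16}, conjugation by R sends v exactly to w.
Answer: \frac{34}{5} e_{1} + \frac{31}{5} e_{2}


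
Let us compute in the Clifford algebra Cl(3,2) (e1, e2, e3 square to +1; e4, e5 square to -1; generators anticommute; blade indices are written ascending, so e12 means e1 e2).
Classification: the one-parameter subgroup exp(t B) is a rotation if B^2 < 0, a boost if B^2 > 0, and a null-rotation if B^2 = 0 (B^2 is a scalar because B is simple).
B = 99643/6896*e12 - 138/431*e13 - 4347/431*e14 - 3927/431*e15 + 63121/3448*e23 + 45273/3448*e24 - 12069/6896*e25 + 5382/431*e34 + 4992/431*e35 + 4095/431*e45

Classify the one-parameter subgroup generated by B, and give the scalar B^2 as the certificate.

B^2 term by term: the squares give (99643/6896)^2*(e12)^2 + (-138/431)^2*(e13)^2 + (-4347/431)^2*(e14)^2 + (-3927/431)^2*(e15)^2 + (63121/3448)^2*(e23)^2 + (45273/3448)^2*(e24)^2 + (-12069/6896)^2*(e25)^2 + (5382/431)^2*(e34)^2 + (4992/431)^2*(e35)^2 + (4095/431)^2*(e45)^2 = 9928727449/47554816*(-1) + 19044/185761*(-1) + 18896409/185761*(+1) + 15421329/185761*(+1) + 3984260641/11888704*(-1) + 2049644529/11888704*(+1) + 145660761/47554816*(+1) + 28965924/185761*(+1) + 24920064/185761*(+1) + 16769025/185761*(-1) = 16 (each basis 2-blade squares to minus the product of its generators' squares); cross terms between blades sharing an index anticommute and cancel; the commuting (index-disjoint) pairs give grade-4 terms 2*c*c'*(blade product), which cancel blade by blade — e1234: 268139313/743044 + 3123837/371522 - 274386987/743044 = 0; e1235: 62177232/185761 - 832761/743044 - 247876167/743044 = 0; e1245: 408038085/1486088 - 52463943/1486088 - 177787071/743044 = 0; e1345: -1130220/185761 + 43400448/185761 - 42270228/185761 = 0; e2345: 258480495/743044 - 56500704/185761 - 32477679/743044 = 0 — confirming B is simple. So B^2 = 16.
Answer: boost, certificate B^2 = 16. The invariant at work: B^2 = 16 is unchanged by conjugation, hence its sign classifies the subgroup whatever basis B is written in.


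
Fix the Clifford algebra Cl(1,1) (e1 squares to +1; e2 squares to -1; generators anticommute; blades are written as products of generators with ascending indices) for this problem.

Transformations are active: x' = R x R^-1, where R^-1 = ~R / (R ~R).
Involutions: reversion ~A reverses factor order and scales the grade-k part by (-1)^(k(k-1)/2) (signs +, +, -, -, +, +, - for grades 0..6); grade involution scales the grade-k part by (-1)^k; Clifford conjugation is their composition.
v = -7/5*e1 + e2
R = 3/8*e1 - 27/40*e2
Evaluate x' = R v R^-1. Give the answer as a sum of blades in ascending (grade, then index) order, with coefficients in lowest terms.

~R = 3/8*e1 - 27/40*e2, and R ~R = -63/200, so R^-1 = ~R / (-63/200).
R v = 3/20 - 57/100*e1 e2
Answer: 73/70*e1 - 5/14*e2


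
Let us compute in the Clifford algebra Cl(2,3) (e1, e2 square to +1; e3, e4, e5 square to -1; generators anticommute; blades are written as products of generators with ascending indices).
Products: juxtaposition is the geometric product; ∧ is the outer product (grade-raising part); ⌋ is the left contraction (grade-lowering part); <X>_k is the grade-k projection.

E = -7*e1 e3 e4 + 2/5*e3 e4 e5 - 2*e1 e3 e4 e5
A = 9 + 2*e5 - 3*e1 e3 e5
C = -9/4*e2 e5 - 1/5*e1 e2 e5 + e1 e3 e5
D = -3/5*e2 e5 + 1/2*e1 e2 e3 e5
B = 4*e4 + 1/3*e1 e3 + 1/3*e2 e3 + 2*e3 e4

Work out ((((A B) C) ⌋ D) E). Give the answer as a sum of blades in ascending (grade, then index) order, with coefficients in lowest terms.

step 1: 36*e4 - e5 + 3*e1 e3 + 3*e2 e3 + 18*e3 e4 - 8*e4 e5 - e1 e2 e5 + 2/3*e1 e3 e5 + 6*e1 e4 e5 + 2/3*e2 e3 e5 + 4*e3 e4 e5 + 12*e1 e3 e4 e5
step 2: -7/15 + 9/4*e1 + 9/4*e2 + 3/2*e3 - 12*e4 + 3*e5 + 7/15*e1 e2 + 13/15*e1 e3 - 4*e1 e4 - 13/15*e2 e3 - 84/5*e2 e4 - 6*e3 e4 + 27/4*e3 e5 + 3/2*e1 e2 e3 + 119/10*e1 e2 e4 - 3*e1 e2 e5 + 8*e1 e3 e4 + 3/5*e1 e3 e5 + 18*e1 e4 e5 - 33/5*e2 e3 e4 - 3/5*e2 e3 e5 + 81*e2 e4 e5 - 131/5*e1 e2 e3 e4 + 27/4*e1 e2 e3 e5 - 36/5*e1 e2 e4 e5 + 36*e1 e3 e4 e5 - 81/2*e2 e3 e4 e5 - 18/5*e1 e2 e3 e4 e5
step 3: 27/8 - 3/10*e1 - 21/10*e2 + 3/2*e3 - 3/5*e5 - 27/8*e1 e2 - 13/30*e1 e5 - 23/150*e2 e5 - 7/30*e3 e5 + 3/2*e1 e2 e3 - 3/4*e1 e2 e5 - 9/8*e1 e3 e5 + 9/8*e2 e3 e5 - 7/30*e1 e2 e3 e5
step 4: 647/300*e4 - 629/60*e1 e4 + 629/60*e2 e4 + 481/150*e3 e4 - 339/40*e4 e5 + 647/300*e1 e2 e4 - 13351/600*e1 e3 e4 - 139/30*e1 e4 e5 - 75191/3000*e2 e3 e4 + 139/30*e2 e4 e5 - 13/12*e3 e4 e5 - 1103/75*e1 e2 e3 e4 - 339/40*e1 e2 e4 e5 - 1107/100*e1 e3 e4 e5 - 117/50*e2 e3 e4 e5 - 1343/300*e1 e2 e3 e4 e5
Answer: 647/300*e4 - 629/60*e1 e4 + 629/60*e2 e4 + 481/150*e3 e4 - 339/40*e4 e5 + 647/300*e1 e2 e4 - 13351/600*e1 e3 e4 - 139/30*e1 e4 e5 - 75191/3000*e2 e3 e4 + 139/30*e2 e4 e5 - 13/12*e3 e4 e5 - 1103/75*e1 e2 e3 e4 - 339/40*e1 e2 e4 e5 - 1107/100*e1 e3 e4 e5 - 117/50*e2 e3 e4 e5 - 1343/300*e1 e2 e3 e4 e5


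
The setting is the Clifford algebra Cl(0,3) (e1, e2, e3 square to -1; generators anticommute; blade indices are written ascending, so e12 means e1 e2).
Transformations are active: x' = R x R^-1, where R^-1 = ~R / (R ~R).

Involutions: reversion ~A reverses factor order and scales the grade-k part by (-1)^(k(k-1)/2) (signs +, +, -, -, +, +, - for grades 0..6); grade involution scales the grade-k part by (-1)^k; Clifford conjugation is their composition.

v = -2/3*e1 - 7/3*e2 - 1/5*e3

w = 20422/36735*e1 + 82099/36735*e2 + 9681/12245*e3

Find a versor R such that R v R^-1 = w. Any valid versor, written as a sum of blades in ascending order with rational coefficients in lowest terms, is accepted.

Why this works: both vectors square to -1334/225, so q(v) = q(w) and R = v + w = -1356/12245*e1 - 3616/36735*e2 + 7232/12245*e3 carries v to w — its own direction survives, the complement (v - w)/2 flips.
Answer: -1356/12245*e1 - 3616/36735*e2 + 7232/12245*e3


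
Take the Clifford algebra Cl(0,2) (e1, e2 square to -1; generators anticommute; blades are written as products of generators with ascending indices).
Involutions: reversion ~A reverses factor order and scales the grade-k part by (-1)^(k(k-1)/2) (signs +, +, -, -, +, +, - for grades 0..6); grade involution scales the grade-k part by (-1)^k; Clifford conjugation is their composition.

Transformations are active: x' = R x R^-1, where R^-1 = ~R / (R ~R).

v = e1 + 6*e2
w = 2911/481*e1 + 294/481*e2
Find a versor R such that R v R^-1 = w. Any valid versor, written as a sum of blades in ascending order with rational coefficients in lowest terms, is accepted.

Key observation: q(v) = q(w) = -37 (sandwiches preserve the norm), so R = v + w = 3392/481*e1 + 3180/481*e2 works whenever it is invertible — the component of v along it is kept and (v - w)/2 reverses, sending v to w.
Answer: 3392/481*e1 + 3180/481*e2


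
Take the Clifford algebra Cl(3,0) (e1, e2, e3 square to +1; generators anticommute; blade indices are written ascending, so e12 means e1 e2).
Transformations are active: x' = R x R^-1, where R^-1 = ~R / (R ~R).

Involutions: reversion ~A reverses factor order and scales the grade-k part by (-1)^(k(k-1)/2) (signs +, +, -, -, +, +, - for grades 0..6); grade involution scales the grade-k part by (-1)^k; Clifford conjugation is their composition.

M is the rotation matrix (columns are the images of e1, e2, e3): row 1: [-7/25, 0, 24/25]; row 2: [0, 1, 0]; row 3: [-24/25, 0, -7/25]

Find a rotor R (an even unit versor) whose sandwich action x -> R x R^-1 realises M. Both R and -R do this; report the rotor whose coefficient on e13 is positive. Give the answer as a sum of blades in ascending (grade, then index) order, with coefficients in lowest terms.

Method: write R = a + b12*e12 + b13*e13 + b23*e23 with a^2 + b12^2 + b13^2 + b23^2 = 1 (so R^-1 = ~R). Expanding the columns R e_j ~R gives tr M = 4a^2 - 1 and, from the antisymmetric part, M21 - M12 = -4a*b12, M13 - M31 = 4a*b13, M32 - M23 = -4a*b23.
Here tr M = 11/25, so a^2 = (1 + tr M)/4 = 9/25 and a = ±3/5. Taking a = 3/5: M21 - M12 = 0, M13 - M31 = 48/25, M32 - M23 = 0, giving b12 = 0, b13 = 4/5, b23 = 0, i.e. R = 3/5 + 4/5*e13.
Its e13 coefficient is already positive.
Answer: 3/5 + 4/5*e13. Note: both R and -R realise this M (trace 11/25); the covering map identifies them, and the e13-coefficient sign is the tie-breaker.


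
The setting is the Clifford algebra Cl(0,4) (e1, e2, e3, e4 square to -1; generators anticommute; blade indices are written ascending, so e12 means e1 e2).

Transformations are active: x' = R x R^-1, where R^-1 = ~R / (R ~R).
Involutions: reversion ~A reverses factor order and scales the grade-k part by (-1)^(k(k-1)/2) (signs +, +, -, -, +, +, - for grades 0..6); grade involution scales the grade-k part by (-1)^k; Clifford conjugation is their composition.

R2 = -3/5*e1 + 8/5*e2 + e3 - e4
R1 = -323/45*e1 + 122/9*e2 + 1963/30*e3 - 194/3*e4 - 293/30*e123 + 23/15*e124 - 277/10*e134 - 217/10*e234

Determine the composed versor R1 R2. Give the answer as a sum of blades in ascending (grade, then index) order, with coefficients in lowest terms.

Distribute over the terms of R2 (each basis-blade product reordered to ascending indices, repeated generators contracted through their squares):
R1 (-3/5*e1) = -323/75 + 122/15*e12 + 1963/50*e13 - 194/5*e14 - 293/50*e23 + 23/25*e24 - 831/50*e34 - 651/50*e1234
R1 (8/5*e2) = -976/45 - 2584/225*e12 - 1172/75*e13 + 184/75*e14 - 7852/75*e23 + 1552/15*e24 + 868/25*e34 - 1108/25*e1234
R1 (e3) = -1963/30 + 293/30*e12 - 323/45*e13 - 277/10*e14 + 122/9*e23 - 217/10*e24 + 194/3*e34 - 23/15*e1234
R1 (-e4) = -194/3 + 23/15*e12 - 277/10*e13 + 323/45*e14 - 217/10*e23 - 122/9*e24 - 1963/30*e34 + 293/30*e1234
Summing the partial products and collecting blades:
Answer: -70243/450 + 3577/450*e12 - 506/45*e13 - 25591/450*e14 - 26707/225*e23 + 31109/450*e24 + 52/3*e34 - 3683/75*e1234


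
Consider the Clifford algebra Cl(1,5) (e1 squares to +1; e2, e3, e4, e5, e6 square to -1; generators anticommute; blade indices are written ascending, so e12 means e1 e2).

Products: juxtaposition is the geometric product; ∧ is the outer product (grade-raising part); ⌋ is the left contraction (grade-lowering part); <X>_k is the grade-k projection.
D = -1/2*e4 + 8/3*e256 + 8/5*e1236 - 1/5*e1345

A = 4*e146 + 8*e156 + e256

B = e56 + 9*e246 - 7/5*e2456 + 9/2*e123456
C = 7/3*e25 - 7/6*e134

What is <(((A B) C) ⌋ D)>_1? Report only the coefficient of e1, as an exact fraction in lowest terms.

step 1: -8*e1 - e2 - 7/5*e4 - 36*e12 + 9*e45 + 56/5*e124 - 28/5*e125 - 9/2*e134 + 4*e145 - 36*e234 + 18*e235 - 72*e1245
step 2: -21/4 + 196/15*e1 + 42*e3 + 7/3*e5 + 42*e12 - 49/30*e13 - 168*e14 + 84*e15 - 196/15*e23 - 21*e24 + 28/3*e34 - 14/3*e35 - 28/3*e124 - 56/3*e125 - 21/2*e135 + 392/15*e145 - 42*e234 - 84*e235 + 49/15*e245 + 84*e345 - 7/6*e1234 - 21*e1245 + 98/15*e2345 - 21/2*e12345
step 3: 84/5*e1 + 392/75*e3 + 189/40*e4 + 14/15*e14 + 28/15*e15 + 1568/75*e16 + 1988/225*e26 - 84/5*e34 - 168/5*e35 + 336/5*e36 + 49/150*e45 - 336/5*e126 - 7/15*e134 - 42/5*e145 + 1568/75*e236 - 14*e256 - 196/75*e345 - 42/5*e1236 + 21/20*e1345
step 4: 84/5*e1 + 392/75*e3 + 189/40*e4
Answer: 84/5


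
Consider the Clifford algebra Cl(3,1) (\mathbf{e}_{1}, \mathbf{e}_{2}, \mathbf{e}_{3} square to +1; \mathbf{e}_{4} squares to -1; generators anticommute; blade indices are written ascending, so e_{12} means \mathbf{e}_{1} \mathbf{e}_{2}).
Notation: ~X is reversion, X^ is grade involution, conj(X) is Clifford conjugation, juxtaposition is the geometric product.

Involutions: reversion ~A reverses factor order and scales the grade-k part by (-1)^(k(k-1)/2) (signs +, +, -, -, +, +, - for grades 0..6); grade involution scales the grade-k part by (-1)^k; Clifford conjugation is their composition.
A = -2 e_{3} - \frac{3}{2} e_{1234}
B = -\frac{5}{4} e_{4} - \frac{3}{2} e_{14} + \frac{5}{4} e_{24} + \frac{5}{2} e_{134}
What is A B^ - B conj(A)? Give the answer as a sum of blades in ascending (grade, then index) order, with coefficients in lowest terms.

first term: -\frac{15}{4} e_{2} + \frac{15}{8} e_{13} - 5 e_{14} + \frac{9}{4} e_{23} - \frac{5}{2} e_{34} + \frac{15}{8} e_{123} - 3 e_{134} + \frac{5}{2} e_{234}
second term: -\frac{15}{4} e_{2} + \frac{15}{8} e_{13} - 5 e_{14} + \frac{9}{4} e_{23} + \frac{5}{2} e_{34} + \frac{15}{8} e_{123} + 3 e_{134} - \frac{5}{2} e_{234}
Answer: -5 e_{34} - 6 e_{134} + 5 e_{234}


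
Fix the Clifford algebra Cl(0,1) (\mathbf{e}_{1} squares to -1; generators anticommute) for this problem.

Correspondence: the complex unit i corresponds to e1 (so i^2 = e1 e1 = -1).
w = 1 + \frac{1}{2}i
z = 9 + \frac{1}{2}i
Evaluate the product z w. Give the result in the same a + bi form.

In blades: z = 9 + \frac{1}{2} e_{1}, w = 1 + \frac{1}{2} e_{1}.
Distribute z over w term by term (generator squares from the signature, products reordered to ascending indices): (9)*w = 9 + \frac{9}{2} e_{1}; (\frac{1}{2} e_{1})*w = -\frac{1}{4} + \frac{1}{2} e_{1}.
Sum: \frac{35}{4} + 5 e_{1}; translating back through the correspondence:
Answer: \frac{35}{4} + 5i


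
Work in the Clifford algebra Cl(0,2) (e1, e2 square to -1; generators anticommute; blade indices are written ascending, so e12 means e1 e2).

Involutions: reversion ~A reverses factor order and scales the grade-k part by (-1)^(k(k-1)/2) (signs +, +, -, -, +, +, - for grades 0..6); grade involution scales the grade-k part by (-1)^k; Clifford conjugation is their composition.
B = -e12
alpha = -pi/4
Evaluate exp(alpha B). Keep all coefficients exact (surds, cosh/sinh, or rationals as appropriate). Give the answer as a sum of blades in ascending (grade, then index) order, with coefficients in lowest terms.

B^2 = (-1)^2*(e12)^2 = 1*(-1) = -1 (a basis 2-blade squares to minus the product of its generators' squares).
B^2 = -1 — the series telescopes trigonometrically here: l = 1, alpha*l = -pi/4, so exp(alpha B) = cos(-pi/4) + (sin(-pi/4)/1)*B = sqrt(2)/2 + (-sqrt(2)/2)*B.
Answer: sqrt(2)/2 + sqrt(2)/2*e12


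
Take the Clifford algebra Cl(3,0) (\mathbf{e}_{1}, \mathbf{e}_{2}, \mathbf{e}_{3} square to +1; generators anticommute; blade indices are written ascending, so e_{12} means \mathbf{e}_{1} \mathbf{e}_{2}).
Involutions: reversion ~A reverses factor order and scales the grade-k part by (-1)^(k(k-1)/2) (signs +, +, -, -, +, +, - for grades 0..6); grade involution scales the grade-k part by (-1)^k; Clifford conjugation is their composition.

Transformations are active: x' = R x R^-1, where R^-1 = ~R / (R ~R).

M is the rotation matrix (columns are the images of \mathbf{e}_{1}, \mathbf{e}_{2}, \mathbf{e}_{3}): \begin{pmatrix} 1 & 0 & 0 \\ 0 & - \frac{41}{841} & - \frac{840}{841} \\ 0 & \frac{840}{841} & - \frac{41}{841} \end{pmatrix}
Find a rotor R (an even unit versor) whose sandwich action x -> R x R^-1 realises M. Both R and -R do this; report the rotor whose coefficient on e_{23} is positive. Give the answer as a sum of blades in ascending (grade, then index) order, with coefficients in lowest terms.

Method: write R = a + b12*e_{12} + b13*e_{13} + b23*e_{23} with a^2 + b12^2 + b13^2 + b23^2 = 1 (so R^-1 = ~R). Expanding the columns R e_j ~R gives tr M = 4a^2 - 1 and, from the antisymmetric part, M21 - M12 = -4a*b12, M13 - M31 = 4a*b13, M32 - M23 = -4a*b23.
Here tr M = \frac{759}{841}, so a^2 = (1 + tr M)/4 = \frac{400}{841} and a = ±\frac{20}{29}. Taking a = \frac{20}{29}: M21 - M12 = 0, M13 - M31 = 0, M32 - M23 = \frac{1680}{841}, giving b12 = 0, b13 = 0, b23 = -\frac{21}{29}, i.e. R = \frac{20}{29} - \frac{21}{29} e_{23}.
Its e_{23} coefficient is negative, so report the other preimage -R.
Answer: -\frac{20}{29} + \frac{21}{29} e_{23}. Key observation: the double cover Spin(3) -> SO(3) sends R and -R to the same matrix (trace \frac{759}{841} here), so the stated sign of the e_{23} coefficient is what selects one sheet.
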